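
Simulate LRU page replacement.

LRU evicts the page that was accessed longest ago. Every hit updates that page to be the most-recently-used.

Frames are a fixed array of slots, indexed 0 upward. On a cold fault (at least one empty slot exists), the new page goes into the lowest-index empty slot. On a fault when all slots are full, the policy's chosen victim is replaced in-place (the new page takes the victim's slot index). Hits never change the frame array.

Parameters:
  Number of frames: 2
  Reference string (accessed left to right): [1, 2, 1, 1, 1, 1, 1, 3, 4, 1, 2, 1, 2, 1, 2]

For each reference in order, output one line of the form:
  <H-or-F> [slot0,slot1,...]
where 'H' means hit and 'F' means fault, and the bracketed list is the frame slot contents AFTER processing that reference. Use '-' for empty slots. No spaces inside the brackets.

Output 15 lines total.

F [1,-]
F [1,2]
H [1,2]
H [1,2]
H [1,2]
H [1,2]
H [1,2]
F [1,3]
F [4,3]
F [4,1]
F [2,1]
H [2,1]
H [2,1]
H [2,1]
H [2,1]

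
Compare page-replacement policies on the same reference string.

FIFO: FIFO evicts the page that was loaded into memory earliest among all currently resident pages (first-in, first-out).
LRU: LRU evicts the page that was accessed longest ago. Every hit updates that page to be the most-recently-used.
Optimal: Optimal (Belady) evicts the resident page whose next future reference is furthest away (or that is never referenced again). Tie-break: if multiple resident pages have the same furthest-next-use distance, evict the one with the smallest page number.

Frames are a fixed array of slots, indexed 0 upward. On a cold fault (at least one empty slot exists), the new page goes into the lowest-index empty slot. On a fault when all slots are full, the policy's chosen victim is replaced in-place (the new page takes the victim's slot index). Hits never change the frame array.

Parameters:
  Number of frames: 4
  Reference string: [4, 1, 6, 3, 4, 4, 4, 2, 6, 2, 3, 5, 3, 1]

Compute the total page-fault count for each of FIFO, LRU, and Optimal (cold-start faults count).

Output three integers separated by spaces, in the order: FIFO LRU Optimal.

Answer: 7 7 6

Derivation:
--- FIFO ---
  step 0: ref 4 -> FAULT, frames=[4,-,-,-] (faults so far: 1)
  step 1: ref 1 -> FAULT, frames=[4,1,-,-] (faults so far: 2)
  step 2: ref 6 -> FAULT, frames=[4,1,6,-] (faults so far: 3)
  step 3: ref 3 -> FAULT, frames=[4,1,6,3] (faults so far: 4)
  step 4: ref 4 -> HIT, frames=[4,1,6,3] (faults so far: 4)
  step 5: ref 4 -> HIT, frames=[4,1,6,3] (faults so far: 4)
  step 6: ref 4 -> HIT, frames=[4,1,6,3] (faults so far: 4)
  step 7: ref 2 -> FAULT, evict 4, frames=[2,1,6,3] (faults so far: 5)
  step 8: ref 6 -> HIT, frames=[2,1,6,3] (faults so far: 5)
  step 9: ref 2 -> HIT, frames=[2,1,6,3] (faults so far: 5)
  step 10: ref 3 -> HIT, frames=[2,1,6,3] (faults so far: 5)
  step 11: ref 5 -> FAULT, evict 1, frames=[2,5,6,3] (faults so far: 6)
  step 12: ref 3 -> HIT, frames=[2,5,6,3] (faults so far: 6)
  step 13: ref 1 -> FAULT, evict 6, frames=[2,5,1,3] (faults so far: 7)
  FIFO total faults: 7
--- LRU ---
  step 0: ref 4 -> FAULT, frames=[4,-,-,-] (faults so far: 1)
  step 1: ref 1 -> FAULT, frames=[4,1,-,-] (faults so far: 2)
  step 2: ref 6 -> FAULT, frames=[4,1,6,-] (faults so far: 3)
  step 3: ref 3 -> FAULT, frames=[4,1,6,3] (faults so far: 4)
  step 4: ref 4 -> HIT, frames=[4,1,6,3] (faults so far: 4)
  step 5: ref 4 -> HIT, frames=[4,1,6,3] (faults so far: 4)
  step 6: ref 4 -> HIT, frames=[4,1,6,3] (faults so far: 4)
  step 7: ref 2 -> FAULT, evict 1, frames=[4,2,6,3] (faults so far: 5)
  step 8: ref 6 -> HIT, frames=[4,2,6,3] (faults so far: 5)
  step 9: ref 2 -> HIT, frames=[4,2,6,3] (faults so far: 5)
  step 10: ref 3 -> HIT, frames=[4,2,6,3] (faults so far: 5)
  step 11: ref 5 -> FAULT, evict 4, frames=[5,2,6,3] (faults so far: 6)
  step 12: ref 3 -> HIT, frames=[5,2,6,3] (faults so far: 6)
  step 13: ref 1 -> FAULT, evict 6, frames=[5,2,1,3] (faults so far: 7)
  LRU total faults: 7
--- Optimal ---
  step 0: ref 4 -> FAULT, frames=[4,-,-,-] (faults so far: 1)
  step 1: ref 1 -> FAULT, frames=[4,1,-,-] (faults so far: 2)
  step 2: ref 6 -> FAULT, frames=[4,1,6,-] (faults so far: 3)
  step 3: ref 3 -> FAULT, frames=[4,1,6,3] (faults so far: 4)
  step 4: ref 4 -> HIT, frames=[4,1,6,3] (faults so far: 4)
  step 5: ref 4 -> HIT, frames=[4,1,6,3] (faults so far: 4)
  step 6: ref 4 -> HIT, frames=[4,1,6,3] (faults so far: 4)
  step 7: ref 2 -> FAULT, evict 4, frames=[2,1,6,3] (faults so far: 5)
  step 8: ref 6 -> HIT, frames=[2,1,6,3] (faults so far: 5)
  step 9: ref 2 -> HIT, frames=[2,1,6,3] (faults so far: 5)
  step 10: ref 3 -> HIT, frames=[2,1,6,3] (faults so far: 5)
  step 11: ref 5 -> FAULT, evict 2, frames=[5,1,6,3] (faults so far: 6)
  step 12: ref 3 -> HIT, frames=[5,1,6,3] (faults so far: 6)
  step 13: ref 1 -> HIT, frames=[5,1,6,3] (faults so far: 6)
  Optimal total faults: 6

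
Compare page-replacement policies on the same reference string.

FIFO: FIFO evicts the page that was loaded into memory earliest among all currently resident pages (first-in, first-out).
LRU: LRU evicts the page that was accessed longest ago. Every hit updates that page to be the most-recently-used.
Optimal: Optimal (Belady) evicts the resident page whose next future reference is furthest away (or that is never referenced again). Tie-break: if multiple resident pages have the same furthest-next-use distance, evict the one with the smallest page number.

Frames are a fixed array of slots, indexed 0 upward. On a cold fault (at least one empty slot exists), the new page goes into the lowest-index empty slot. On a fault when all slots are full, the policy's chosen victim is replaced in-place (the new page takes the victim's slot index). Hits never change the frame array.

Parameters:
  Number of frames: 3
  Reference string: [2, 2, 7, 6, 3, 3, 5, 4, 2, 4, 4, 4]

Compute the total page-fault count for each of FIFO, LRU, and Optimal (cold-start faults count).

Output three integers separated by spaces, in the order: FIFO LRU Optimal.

Answer: 7 7 6

Derivation:
--- FIFO ---
  step 0: ref 2 -> FAULT, frames=[2,-,-] (faults so far: 1)
  step 1: ref 2 -> HIT, frames=[2,-,-] (faults so far: 1)
  step 2: ref 7 -> FAULT, frames=[2,7,-] (faults so far: 2)
  step 3: ref 6 -> FAULT, frames=[2,7,6] (faults so far: 3)
  step 4: ref 3 -> FAULT, evict 2, frames=[3,7,6] (faults so far: 4)
  step 5: ref 3 -> HIT, frames=[3,7,6] (faults so far: 4)
  step 6: ref 5 -> FAULT, evict 7, frames=[3,5,6] (faults so far: 5)
  step 7: ref 4 -> FAULT, evict 6, frames=[3,5,4] (faults so far: 6)
  step 8: ref 2 -> FAULT, evict 3, frames=[2,5,4] (faults so far: 7)
  step 9: ref 4 -> HIT, frames=[2,5,4] (faults so far: 7)
  step 10: ref 4 -> HIT, frames=[2,5,4] (faults so far: 7)
  step 11: ref 4 -> HIT, frames=[2,5,4] (faults so far: 7)
  FIFO total faults: 7
--- LRU ---
  step 0: ref 2 -> FAULT, frames=[2,-,-] (faults so far: 1)
  step 1: ref 2 -> HIT, frames=[2,-,-] (faults so far: 1)
  step 2: ref 7 -> FAULT, frames=[2,7,-] (faults so far: 2)
  step 3: ref 6 -> FAULT, frames=[2,7,6] (faults so far: 3)
  step 4: ref 3 -> FAULT, evict 2, frames=[3,7,6] (faults so far: 4)
  step 5: ref 3 -> HIT, frames=[3,7,6] (faults so far: 4)
  step 6: ref 5 -> FAULT, evict 7, frames=[3,5,6] (faults so far: 5)
  step 7: ref 4 -> FAULT, evict 6, frames=[3,5,4] (faults so far: 6)
  step 8: ref 2 -> FAULT, evict 3, frames=[2,5,4] (faults so far: 7)
  step 9: ref 4 -> HIT, frames=[2,5,4] (faults so far: 7)
  step 10: ref 4 -> HIT, frames=[2,5,4] (faults so far: 7)
  step 11: ref 4 -> HIT, frames=[2,5,4] (faults so far: 7)
  LRU total faults: 7
--- Optimal ---
  step 0: ref 2 -> FAULT, frames=[2,-,-] (faults so far: 1)
  step 1: ref 2 -> HIT, frames=[2,-,-] (faults so far: 1)
  step 2: ref 7 -> FAULT, frames=[2,7,-] (faults so far: 2)
  step 3: ref 6 -> FAULT, frames=[2,7,6] (faults so far: 3)
  step 4: ref 3 -> FAULT, evict 6, frames=[2,7,3] (faults so far: 4)
  step 5: ref 3 -> HIT, frames=[2,7,3] (faults so far: 4)
  step 6: ref 5 -> FAULT, evict 3, frames=[2,7,5] (faults so far: 5)
  step 7: ref 4 -> FAULT, evict 5, frames=[2,7,4] (faults so far: 6)
  step 8: ref 2 -> HIT, frames=[2,7,4] (faults so far: 6)
  step 9: ref 4 -> HIT, frames=[2,7,4] (faults so far: 6)
  step 10: ref 4 -> HIT, frames=[2,7,4] (faults so far: 6)
  step 11: ref 4 -> HIT, frames=[2,7,4] (faults so far: 6)
  Optimal total faults: 6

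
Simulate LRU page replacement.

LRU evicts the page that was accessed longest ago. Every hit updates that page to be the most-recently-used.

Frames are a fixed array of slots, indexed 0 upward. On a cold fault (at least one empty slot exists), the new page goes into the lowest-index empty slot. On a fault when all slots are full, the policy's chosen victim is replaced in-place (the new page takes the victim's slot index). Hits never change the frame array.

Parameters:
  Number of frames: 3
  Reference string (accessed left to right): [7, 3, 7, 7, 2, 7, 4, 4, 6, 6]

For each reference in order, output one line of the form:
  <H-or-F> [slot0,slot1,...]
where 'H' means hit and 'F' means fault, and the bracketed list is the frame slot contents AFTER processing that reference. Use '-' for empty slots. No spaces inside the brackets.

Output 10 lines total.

F [7,-,-]
F [7,3,-]
H [7,3,-]
H [7,3,-]
F [7,3,2]
H [7,3,2]
F [7,4,2]
H [7,4,2]
F [7,4,6]
H [7,4,6]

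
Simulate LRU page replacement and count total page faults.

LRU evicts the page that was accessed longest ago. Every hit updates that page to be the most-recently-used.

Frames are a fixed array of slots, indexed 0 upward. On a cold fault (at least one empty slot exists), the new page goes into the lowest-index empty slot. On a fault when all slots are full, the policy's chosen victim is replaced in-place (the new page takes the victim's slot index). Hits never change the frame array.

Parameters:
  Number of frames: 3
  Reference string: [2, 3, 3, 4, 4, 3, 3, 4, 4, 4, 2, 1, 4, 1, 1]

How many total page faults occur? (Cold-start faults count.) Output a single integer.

Answer: 4

Derivation:
Step 0: ref 2 → FAULT, frames=[2,-,-]
Step 1: ref 3 → FAULT, frames=[2,3,-]
Step 2: ref 3 → HIT, frames=[2,3,-]
Step 3: ref 4 → FAULT, frames=[2,3,4]
Step 4: ref 4 → HIT, frames=[2,3,4]
Step 5: ref 3 → HIT, frames=[2,3,4]
Step 6: ref 3 → HIT, frames=[2,3,4]
Step 7: ref 4 → HIT, frames=[2,3,4]
Step 8: ref 4 → HIT, frames=[2,3,4]
Step 9: ref 4 → HIT, frames=[2,3,4]
Step 10: ref 2 → HIT, frames=[2,3,4]
Step 11: ref 1 → FAULT (evict 3), frames=[2,1,4]
Step 12: ref 4 → HIT, frames=[2,1,4]
Step 13: ref 1 → HIT, frames=[2,1,4]
Step 14: ref 1 → HIT, frames=[2,1,4]
Total faults: 4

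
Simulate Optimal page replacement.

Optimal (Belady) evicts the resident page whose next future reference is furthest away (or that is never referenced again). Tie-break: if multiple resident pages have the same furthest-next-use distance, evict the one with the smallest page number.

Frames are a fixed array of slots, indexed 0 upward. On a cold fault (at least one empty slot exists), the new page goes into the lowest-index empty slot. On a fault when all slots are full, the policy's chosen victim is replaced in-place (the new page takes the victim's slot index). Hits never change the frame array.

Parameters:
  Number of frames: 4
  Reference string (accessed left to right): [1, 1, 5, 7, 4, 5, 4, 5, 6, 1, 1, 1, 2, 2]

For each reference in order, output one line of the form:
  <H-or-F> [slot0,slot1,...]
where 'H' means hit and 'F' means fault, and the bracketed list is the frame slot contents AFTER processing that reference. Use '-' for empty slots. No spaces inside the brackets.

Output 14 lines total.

F [1,-,-,-]
H [1,-,-,-]
F [1,5,-,-]
F [1,5,7,-]
F [1,5,7,4]
H [1,5,7,4]
H [1,5,7,4]
H [1,5,7,4]
F [1,5,7,6]
H [1,5,7,6]
H [1,5,7,6]
H [1,5,7,6]
F [2,5,7,6]
H [2,5,7,6]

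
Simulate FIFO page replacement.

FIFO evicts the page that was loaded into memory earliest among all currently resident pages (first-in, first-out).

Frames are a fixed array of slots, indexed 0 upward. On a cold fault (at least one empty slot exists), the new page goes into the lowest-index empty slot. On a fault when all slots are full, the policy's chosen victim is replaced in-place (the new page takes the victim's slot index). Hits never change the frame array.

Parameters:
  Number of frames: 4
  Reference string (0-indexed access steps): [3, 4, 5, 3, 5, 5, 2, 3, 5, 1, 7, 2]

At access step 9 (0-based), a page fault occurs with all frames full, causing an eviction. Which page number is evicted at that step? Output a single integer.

Step 0: ref 3 -> FAULT, frames=[3,-,-,-]
Step 1: ref 4 -> FAULT, frames=[3,4,-,-]
Step 2: ref 5 -> FAULT, frames=[3,4,5,-]
Step 3: ref 3 -> HIT, frames=[3,4,5,-]
Step 4: ref 5 -> HIT, frames=[3,4,5,-]
Step 5: ref 5 -> HIT, frames=[3,4,5,-]
Step 6: ref 2 -> FAULT, frames=[3,4,5,2]
Step 7: ref 3 -> HIT, frames=[3,4,5,2]
Step 8: ref 5 -> HIT, frames=[3,4,5,2]
Step 9: ref 1 -> FAULT, evict 3, frames=[1,4,5,2]
At step 9: evicted page 3

Answer: 3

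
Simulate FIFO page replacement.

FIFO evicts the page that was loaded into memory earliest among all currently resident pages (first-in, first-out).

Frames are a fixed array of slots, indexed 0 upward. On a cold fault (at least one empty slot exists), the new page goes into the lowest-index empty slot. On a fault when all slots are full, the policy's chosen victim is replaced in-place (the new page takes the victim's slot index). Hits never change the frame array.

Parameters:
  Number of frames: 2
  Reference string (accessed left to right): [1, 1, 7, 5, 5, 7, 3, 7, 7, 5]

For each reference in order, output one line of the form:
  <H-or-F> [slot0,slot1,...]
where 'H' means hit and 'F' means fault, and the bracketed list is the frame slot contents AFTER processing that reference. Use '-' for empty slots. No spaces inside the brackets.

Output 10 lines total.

F [1,-]
H [1,-]
F [1,7]
F [5,7]
H [5,7]
H [5,7]
F [5,3]
F [7,3]
H [7,3]
F [7,5]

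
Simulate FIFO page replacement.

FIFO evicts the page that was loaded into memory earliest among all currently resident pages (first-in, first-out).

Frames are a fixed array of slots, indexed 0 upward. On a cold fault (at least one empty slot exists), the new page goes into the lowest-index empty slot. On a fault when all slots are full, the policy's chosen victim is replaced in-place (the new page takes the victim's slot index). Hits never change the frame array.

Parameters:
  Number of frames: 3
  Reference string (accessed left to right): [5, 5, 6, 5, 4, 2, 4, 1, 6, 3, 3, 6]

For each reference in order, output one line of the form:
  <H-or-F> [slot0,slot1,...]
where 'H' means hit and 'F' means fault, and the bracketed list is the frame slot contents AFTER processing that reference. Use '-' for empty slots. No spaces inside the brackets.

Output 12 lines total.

F [5,-,-]
H [5,-,-]
F [5,6,-]
H [5,6,-]
F [5,6,4]
F [2,6,4]
H [2,6,4]
F [2,1,4]
F [2,1,6]
F [3,1,6]
H [3,1,6]
H [3,1,6]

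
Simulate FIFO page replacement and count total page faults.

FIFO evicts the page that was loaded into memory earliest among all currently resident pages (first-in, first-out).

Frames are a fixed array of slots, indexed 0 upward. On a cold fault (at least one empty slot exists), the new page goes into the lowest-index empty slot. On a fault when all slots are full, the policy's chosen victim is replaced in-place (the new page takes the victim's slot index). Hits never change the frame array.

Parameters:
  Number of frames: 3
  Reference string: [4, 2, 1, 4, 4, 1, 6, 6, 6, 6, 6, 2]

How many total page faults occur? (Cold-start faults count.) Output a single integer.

Answer: 4

Derivation:
Step 0: ref 4 → FAULT, frames=[4,-,-]
Step 1: ref 2 → FAULT, frames=[4,2,-]
Step 2: ref 1 → FAULT, frames=[4,2,1]
Step 3: ref 4 → HIT, frames=[4,2,1]
Step 4: ref 4 → HIT, frames=[4,2,1]
Step 5: ref 1 → HIT, frames=[4,2,1]
Step 6: ref 6 → FAULT (evict 4), frames=[6,2,1]
Step 7: ref 6 → HIT, frames=[6,2,1]
Step 8: ref 6 → HIT, frames=[6,2,1]
Step 9: ref 6 → HIT, frames=[6,2,1]
Step 10: ref 6 → HIT, frames=[6,2,1]
Step 11: ref 2 → HIT, frames=[6,2,1]
Total faults: 4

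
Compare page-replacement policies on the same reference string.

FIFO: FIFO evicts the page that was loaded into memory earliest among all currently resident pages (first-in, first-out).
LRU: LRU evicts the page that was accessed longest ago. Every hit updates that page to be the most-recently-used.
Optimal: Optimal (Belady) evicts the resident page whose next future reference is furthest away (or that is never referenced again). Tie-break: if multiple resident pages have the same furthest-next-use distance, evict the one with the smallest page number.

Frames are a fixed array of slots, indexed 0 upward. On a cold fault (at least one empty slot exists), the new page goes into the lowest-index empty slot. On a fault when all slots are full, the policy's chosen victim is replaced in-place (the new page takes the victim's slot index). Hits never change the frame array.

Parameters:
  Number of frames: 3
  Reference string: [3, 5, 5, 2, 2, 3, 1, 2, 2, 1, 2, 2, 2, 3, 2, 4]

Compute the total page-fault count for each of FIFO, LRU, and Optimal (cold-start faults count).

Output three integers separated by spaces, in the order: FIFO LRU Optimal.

Answer: 6 5 5

Derivation:
--- FIFO ---
  step 0: ref 3 -> FAULT, frames=[3,-,-] (faults so far: 1)
  step 1: ref 5 -> FAULT, frames=[3,5,-] (faults so far: 2)
  step 2: ref 5 -> HIT, frames=[3,5,-] (faults so far: 2)
  step 3: ref 2 -> FAULT, frames=[3,5,2] (faults so far: 3)
  step 4: ref 2 -> HIT, frames=[3,5,2] (faults so far: 3)
  step 5: ref 3 -> HIT, frames=[3,5,2] (faults so far: 3)
  step 6: ref 1 -> FAULT, evict 3, frames=[1,5,2] (faults so far: 4)
  step 7: ref 2 -> HIT, frames=[1,5,2] (faults so far: 4)
  step 8: ref 2 -> HIT, frames=[1,5,2] (faults so far: 4)
  step 9: ref 1 -> HIT, frames=[1,5,2] (faults so far: 4)
  step 10: ref 2 -> HIT, frames=[1,5,2] (faults so far: 4)
  step 11: ref 2 -> HIT, frames=[1,5,2] (faults so far: 4)
  step 12: ref 2 -> HIT, frames=[1,5,2] (faults so far: 4)
  step 13: ref 3 -> FAULT, evict 5, frames=[1,3,2] (faults so far: 5)
  step 14: ref 2 -> HIT, frames=[1,3,2] (faults so far: 5)
  step 15: ref 4 -> FAULT, evict 2, frames=[1,3,4] (faults so far: 6)
  FIFO total faults: 6
--- LRU ---
  step 0: ref 3 -> FAULT, frames=[3,-,-] (faults so far: 1)
  step 1: ref 5 -> FAULT, frames=[3,5,-] (faults so far: 2)
  step 2: ref 5 -> HIT, frames=[3,5,-] (faults so far: 2)
  step 3: ref 2 -> FAULT, frames=[3,5,2] (faults so far: 3)
  step 4: ref 2 -> HIT, frames=[3,5,2] (faults so far: 3)
  step 5: ref 3 -> HIT, frames=[3,5,2] (faults so far: 3)
  step 6: ref 1 -> FAULT, evict 5, frames=[3,1,2] (faults so far: 4)
  step 7: ref 2 -> HIT, frames=[3,1,2] (faults so far: 4)
  step 8: ref 2 -> HIT, frames=[3,1,2] (faults so far: 4)
  step 9: ref 1 -> HIT, frames=[3,1,2] (faults so far: 4)
  step 10: ref 2 -> HIT, frames=[3,1,2] (faults so far: 4)
  step 11: ref 2 -> HIT, frames=[3,1,2] (faults so far: 4)
  step 12: ref 2 -> HIT, frames=[3,1,2] (faults so far: 4)
  step 13: ref 3 -> HIT, frames=[3,1,2] (faults so far: 4)
  step 14: ref 2 -> HIT, frames=[3,1,2] (faults so far: 4)
  step 15: ref 4 -> FAULT, evict 1, frames=[3,4,2] (faults so far: 5)
  LRU total faults: 5
--- Optimal ---
  step 0: ref 3 -> FAULT, frames=[3,-,-] (faults so far: 1)
  step 1: ref 5 -> FAULT, frames=[3,5,-] (faults so far: 2)
  step 2: ref 5 -> HIT, frames=[3,5,-] (faults so far: 2)
  step 3: ref 2 -> FAULT, frames=[3,5,2] (faults so far: 3)
  step 4: ref 2 -> HIT, frames=[3,5,2] (faults so far: 3)
  step 5: ref 3 -> HIT, frames=[3,5,2] (faults so far: 3)
  step 6: ref 1 -> FAULT, evict 5, frames=[3,1,2] (faults so far: 4)
  step 7: ref 2 -> HIT, frames=[3,1,2] (faults so far: 4)
  step 8: ref 2 -> HIT, frames=[3,1,2] (faults so far: 4)
  step 9: ref 1 -> HIT, frames=[3,1,2] (faults so far: 4)
  step 10: ref 2 -> HIT, frames=[3,1,2] (faults so far: 4)
  step 11: ref 2 -> HIT, frames=[3,1,2] (faults so far: 4)
  step 12: ref 2 -> HIT, frames=[3,1,2] (faults so far: 4)
  step 13: ref 3 -> HIT, frames=[3,1,2] (faults so far: 4)
  step 14: ref 2 -> HIT, frames=[3,1,2] (faults so far: 4)
  step 15: ref 4 -> FAULT, evict 1, frames=[3,4,2] (faults so far: 5)
  Optimal total faults: 5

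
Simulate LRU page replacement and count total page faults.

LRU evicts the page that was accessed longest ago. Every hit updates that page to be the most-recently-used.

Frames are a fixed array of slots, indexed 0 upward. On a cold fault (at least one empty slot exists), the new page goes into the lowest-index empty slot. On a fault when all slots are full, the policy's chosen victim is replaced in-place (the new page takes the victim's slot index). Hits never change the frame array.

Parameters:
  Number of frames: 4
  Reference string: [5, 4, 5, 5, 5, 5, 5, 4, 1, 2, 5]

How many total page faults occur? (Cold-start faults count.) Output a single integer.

Answer: 4

Derivation:
Step 0: ref 5 → FAULT, frames=[5,-,-,-]
Step 1: ref 4 → FAULT, frames=[5,4,-,-]
Step 2: ref 5 → HIT, frames=[5,4,-,-]
Step 3: ref 5 → HIT, frames=[5,4,-,-]
Step 4: ref 5 → HIT, frames=[5,4,-,-]
Step 5: ref 5 → HIT, frames=[5,4,-,-]
Step 6: ref 5 → HIT, frames=[5,4,-,-]
Step 7: ref 4 → HIT, frames=[5,4,-,-]
Step 8: ref 1 → FAULT, frames=[5,4,1,-]
Step 9: ref 2 → FAULT, frames=[5,4,1,2]
Step 10: ref 5 → HIT, frames=[5,4,1,2]
Total faults: 4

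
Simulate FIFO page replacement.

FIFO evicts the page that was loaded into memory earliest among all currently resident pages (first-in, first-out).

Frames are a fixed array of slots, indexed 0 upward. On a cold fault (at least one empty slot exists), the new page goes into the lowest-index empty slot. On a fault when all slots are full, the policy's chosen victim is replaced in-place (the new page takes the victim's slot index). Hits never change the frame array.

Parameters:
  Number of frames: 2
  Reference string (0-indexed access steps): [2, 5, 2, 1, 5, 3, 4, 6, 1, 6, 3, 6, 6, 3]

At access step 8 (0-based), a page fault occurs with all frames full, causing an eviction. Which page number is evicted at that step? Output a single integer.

Step 0: ref 2 -> FAULT, frames=[2,-]
Step 1: ref 5 -> FAULT, frames=[2,5]
Step 2: ref 2 -> HIT, frames=[2,5]
Step 3: ref 1 -> FAULT, evict 2, frames=[1,5]
Step 4: ref 5 -> HIT, frames=[1,5]
Step 5: ref 3 -> FAULT, evict 5, frames=[1,3]
Step 6: ref 4 -> FAULT, evict 1, frames=[4,3]
Step 7: ref 6 -> FAULT, evict 3, frames=[4,6]
Step 8: ref 1 -> FAULT, evict 4, frames=[1,6]
At step 8: evicted page 4

Answer: 4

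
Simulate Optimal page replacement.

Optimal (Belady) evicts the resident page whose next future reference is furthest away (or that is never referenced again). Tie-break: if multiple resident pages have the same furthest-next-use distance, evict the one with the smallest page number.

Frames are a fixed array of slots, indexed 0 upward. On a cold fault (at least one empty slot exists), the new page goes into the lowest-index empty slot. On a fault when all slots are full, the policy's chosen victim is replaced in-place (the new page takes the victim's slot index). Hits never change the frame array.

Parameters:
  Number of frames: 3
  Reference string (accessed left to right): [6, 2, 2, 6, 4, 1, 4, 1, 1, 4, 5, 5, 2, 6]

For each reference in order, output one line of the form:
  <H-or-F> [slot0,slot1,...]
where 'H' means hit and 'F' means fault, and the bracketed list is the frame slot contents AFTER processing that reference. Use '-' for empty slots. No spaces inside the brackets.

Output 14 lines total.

F [6,-,-]
F [6,2,-]
H [6,2,-]
H [6,2,-]
F [6,2,4]
F [1,2,4]
H [1,2,4]
H [1,2,4]
H [1,2,4]
H [1,2,4]
F [5,2,4]
H [5,2,4]
H [5,2,4]
F [5,6,4]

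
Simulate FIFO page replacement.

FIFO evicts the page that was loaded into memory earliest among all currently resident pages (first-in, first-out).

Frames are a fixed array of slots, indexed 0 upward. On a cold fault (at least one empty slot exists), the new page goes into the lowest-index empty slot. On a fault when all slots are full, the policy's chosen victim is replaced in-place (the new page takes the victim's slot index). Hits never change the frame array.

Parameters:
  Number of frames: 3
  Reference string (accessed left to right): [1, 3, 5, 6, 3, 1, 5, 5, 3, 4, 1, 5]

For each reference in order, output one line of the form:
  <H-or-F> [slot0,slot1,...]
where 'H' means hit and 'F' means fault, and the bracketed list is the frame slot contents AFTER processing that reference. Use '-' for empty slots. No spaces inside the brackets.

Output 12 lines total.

F [1,-,-]
F [1,3,-]
F [1,3,5]
F [6,3,5]
H [6,3,5]
F [6,1,5]
H [6,1,5]
H [6,1,5]
F [6,1,3]
F [4,1,3]
H [4,1,3]
F [4,5,3]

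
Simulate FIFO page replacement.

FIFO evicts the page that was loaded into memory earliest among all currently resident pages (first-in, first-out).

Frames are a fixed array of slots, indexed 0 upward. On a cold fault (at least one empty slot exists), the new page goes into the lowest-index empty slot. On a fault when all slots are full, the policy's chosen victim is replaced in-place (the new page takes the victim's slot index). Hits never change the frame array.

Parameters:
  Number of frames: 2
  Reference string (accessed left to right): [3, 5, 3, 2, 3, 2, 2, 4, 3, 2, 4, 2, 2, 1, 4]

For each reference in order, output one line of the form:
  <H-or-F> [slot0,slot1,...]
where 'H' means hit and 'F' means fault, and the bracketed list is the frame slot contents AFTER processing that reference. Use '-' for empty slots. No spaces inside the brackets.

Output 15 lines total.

F [3,-]
F [3,5]
H [3,5]
F [2,5]
F [2,3]
H [2,3]
H [2,3]
F [4,3]
H [4,3]
F [4,2]
H [4,2]
H [4,2]
H [4,2]
F [1,2]
F [1,4]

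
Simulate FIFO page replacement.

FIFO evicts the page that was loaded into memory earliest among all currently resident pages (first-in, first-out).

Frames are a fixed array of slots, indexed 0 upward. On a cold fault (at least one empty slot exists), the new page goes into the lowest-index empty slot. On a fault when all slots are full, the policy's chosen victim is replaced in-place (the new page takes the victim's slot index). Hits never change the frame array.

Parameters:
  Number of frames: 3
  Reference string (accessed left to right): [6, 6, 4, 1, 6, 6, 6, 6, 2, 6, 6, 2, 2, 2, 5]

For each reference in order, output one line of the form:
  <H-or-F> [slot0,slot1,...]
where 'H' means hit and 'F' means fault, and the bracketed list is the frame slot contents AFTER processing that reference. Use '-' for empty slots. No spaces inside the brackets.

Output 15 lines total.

F [6,-,-]
H [6,-,-]
F [6,4,-]
F [6,4,1]
H [6,4,1]
H [6,4,1]
H [6,4,1]
H [6,4,1]
F [2,4,1]
F [2,6,1]
H [2,6,1]
H [2,6,1]
H [2,6,1]
H [2,6,1]
F [2,6,5]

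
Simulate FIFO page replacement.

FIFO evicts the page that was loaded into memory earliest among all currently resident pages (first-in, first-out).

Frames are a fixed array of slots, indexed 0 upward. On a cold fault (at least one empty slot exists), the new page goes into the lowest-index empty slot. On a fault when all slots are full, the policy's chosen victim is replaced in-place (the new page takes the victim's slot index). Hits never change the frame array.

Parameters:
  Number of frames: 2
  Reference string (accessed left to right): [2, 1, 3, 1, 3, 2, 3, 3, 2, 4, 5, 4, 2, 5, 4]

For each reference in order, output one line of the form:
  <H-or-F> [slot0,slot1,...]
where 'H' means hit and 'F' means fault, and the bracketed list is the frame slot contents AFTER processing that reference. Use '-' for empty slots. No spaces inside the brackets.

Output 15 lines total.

F [2,-]
F [2,1]
F [3,1]
H [3,1]
H [3,1]
F [3,2]
H [3,2]
H [3,2]
H [3,2]
F [4,2]
F [4,5]
H [4,5]
F [2,5]
H [2,5]
F [2,4]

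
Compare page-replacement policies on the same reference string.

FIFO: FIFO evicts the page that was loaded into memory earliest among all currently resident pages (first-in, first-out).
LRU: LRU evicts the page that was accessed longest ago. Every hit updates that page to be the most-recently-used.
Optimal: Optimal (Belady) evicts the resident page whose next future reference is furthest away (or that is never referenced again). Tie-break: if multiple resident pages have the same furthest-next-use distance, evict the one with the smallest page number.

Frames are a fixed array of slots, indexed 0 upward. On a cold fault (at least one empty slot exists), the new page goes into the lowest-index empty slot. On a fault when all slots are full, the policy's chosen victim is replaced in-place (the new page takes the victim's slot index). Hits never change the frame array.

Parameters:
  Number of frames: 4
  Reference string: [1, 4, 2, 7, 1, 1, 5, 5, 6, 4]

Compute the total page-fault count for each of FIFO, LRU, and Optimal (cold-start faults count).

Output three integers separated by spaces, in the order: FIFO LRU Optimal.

Answer: 7 7 6

Derivation:
--- FIFO ---
  step 0: ref 1 -> FAULT, frames=[1,-,-,-] (faults so far: 1)
  step 1: ref 4 -> FAULT, frames=[1,4,-,-] (faults so far: 2)
  step 2: ref 2 -> FAULT, frames=[1,4,2,-] (faults so far: 3)
  step 3: ref 7 -> FAULT, frames=[1,4,2,7] (faults so far: 4)
  step 4: ref 1 -> HIT, frames=[1,4,2,7] (faults so far: 4)
  step 5: ref 1 -> HIT, frames=[1,4,2,7] (faults so far: 4)
  step 6: ref 5 -> FAULT, evict 1, frames=[5,4,2,7] (faults so far: 5)
  step 7: ref 5 -> HIT, frames=[5,4,2,7] (faults so far: 5)
  step 8: ref 6 -> FAULT, evict 4, frames=[5,6,2,7] (faults so far: 6)
  step 9: ref 4 -> FAULT, evict 2, frames=[5,6,4,7] (faults so far: 7)
  FIFO total faults: 7
--- LRU ---
  step 0: ref 1 -> FAULT, frames=[1,-,-,-] (faults so far: 1)
  step 1: ref 4 -> FAULT, frames=[1,4,-,-] (faults so far: 2)
  step 2: ref 2 -> FAULT, frames=[1,4,2,-] (faults so far: 3)
  step 3: ref 7 -> FAULT, frames=[1,4,2,7] (faults so far: 4)
  step 4: ref 1 -> HIT, frames=[1,4,2,7] (faults so far: 4)
  step 5: ref 1 -> HIT, frames=[1,4,2,7] (faults so far: 4)
  step 6: ref 5 -> FAULT, evict 4, frames=[1,5,2,7] (faults so far: 5)
  step 7: ref 5 -> HIT, frames=[1,5,2,7] (faults so far: 5)
  step 8: ref 6 -> FAULT, evict 2, frames=[1,5,6,7] (faults so far: 6)
  step 9: ref 4 -> FAULT, evict 7, frames=[1,5,6,4] (faults so far: 7)
  LRU total faults: 7
--- Optimal ---
  step 0: ref 1 -> FAULT, frames=[1,-,-,-] (faults so far: 1)
  step 1: ref 4 -> FAULT, frames=[1,4,-,-] (faults so far: 2)
  step 2: ref 2 -> FAULT, frames=[1,4,2,-] (faults so far: 3)
  step 3: ref 7 -> FAULT, frames=[1,4,2,7] (faults so far: 4)
  step 4: ref 1 -> HIT, frames=[1,4,2,7] (faults so far: 4)
  step 5: ref 1 -> HIT, frames=[1,4,2,7] (faults so far: 4)
  step 6: ref 5 -> FAULT, evict 1, frames=[5,4,2,7] (faults so far: 5)
  step 7: ref 5 -> HIT, frames=[5,4,2,7] (faults so far: 5)
  step 8: ref 6 -> FAULT, evict 2, frames=[5,4,6,7] (faults so far: 6)
  step 9: ref 4 -> HIT, frames=[5,4,6,7] (faults so far: 6)
  Optimal total faults: 6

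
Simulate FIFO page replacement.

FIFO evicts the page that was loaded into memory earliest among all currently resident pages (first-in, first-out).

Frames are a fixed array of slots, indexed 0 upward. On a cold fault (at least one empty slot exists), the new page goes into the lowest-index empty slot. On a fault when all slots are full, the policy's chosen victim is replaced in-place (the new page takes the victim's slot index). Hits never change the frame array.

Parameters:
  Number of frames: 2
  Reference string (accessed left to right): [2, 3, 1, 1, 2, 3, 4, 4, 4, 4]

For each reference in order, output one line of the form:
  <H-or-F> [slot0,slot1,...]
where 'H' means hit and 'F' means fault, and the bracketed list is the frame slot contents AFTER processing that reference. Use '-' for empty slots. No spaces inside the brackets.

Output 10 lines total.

F [2,-]
F [2,3]
F [1,3]
H [1,3]
F [1,2]
F [3,2]
F [3,4]
H [3,4]
H [3,4]
H [3,4]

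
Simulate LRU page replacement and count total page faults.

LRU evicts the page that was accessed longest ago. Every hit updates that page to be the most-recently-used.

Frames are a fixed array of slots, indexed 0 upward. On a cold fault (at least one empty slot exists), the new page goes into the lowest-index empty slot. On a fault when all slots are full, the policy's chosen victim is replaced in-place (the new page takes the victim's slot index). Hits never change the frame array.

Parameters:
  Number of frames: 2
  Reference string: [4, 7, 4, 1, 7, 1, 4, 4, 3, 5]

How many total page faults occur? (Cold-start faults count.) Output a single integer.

Answer: 7

Derivation:
Step 0: ref 4 → FAULT, frames=[4,-]
Step 1: ref 7 → FAULT, frames=[4,7]
Step 2: ref 4 → HIT, frames=[4,7]
Step 3: ref 1 → FAULT (evict 7), frames=[4,1]
Step 4: ref 7 → FAULT (evict 4), frames=[7,1]
Step 5: ref 1 → HIT, frames=[7,1]
Step 6: ref 4 → FAULT (evict 7), frames=[4,1]
Step 7: ref 4 → HIT, frames=[4,1]
Step 8: ref 3 → FAULT (evict 1), frames=[4,3]
Step 9: ref 5 → FAULT (evict 4), frames=[5,3]
Total faults: 7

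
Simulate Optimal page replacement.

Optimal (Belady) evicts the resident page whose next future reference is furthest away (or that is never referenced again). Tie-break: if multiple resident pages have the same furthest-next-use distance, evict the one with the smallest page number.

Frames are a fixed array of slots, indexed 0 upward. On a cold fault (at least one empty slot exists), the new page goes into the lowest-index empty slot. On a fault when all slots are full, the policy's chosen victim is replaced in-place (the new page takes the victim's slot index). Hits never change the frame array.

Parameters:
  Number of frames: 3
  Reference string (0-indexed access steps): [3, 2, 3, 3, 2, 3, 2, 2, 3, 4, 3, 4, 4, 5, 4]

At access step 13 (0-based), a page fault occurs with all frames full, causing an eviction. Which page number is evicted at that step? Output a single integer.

Answer: 2

Derivation:
Step 0: ref 3 -> FAULT, frames=[3,-,-]
Step 1: ref 2 -> FAULT, frames=[3,2,-]
Step 2: ref 3 -> HIT, frames=[3,2,-]
Step 3: ref 3 -> HIT, frames=[3,2,-]
Step 4: ref 2 -> HIT, frames=[3,2,-]
Step 5: ref 3 -> HIT, frames=[3,2,-]
Step 6: ref 2 -> HIT, frames=[3,2,-]
Step 7: ref 2 -> HIT, frames=[3,2,-]
Step 8: ref 3 -> HIT, frames=[3,2,-]
Step 9: ref 4 -> FAULT, frames=[3,2,4]
Step 10: ref 3 -> HIT, frames=[3,2,4]
Step 11: ref 4 -> HIT, frames=[3,2,4]
Step 12: ref 4 -> HIT, frames=[3,2,4]
Step 13: ref 5 -> FAULT, evict 2, frames=[3,5,4]
At step 13: evicted page 2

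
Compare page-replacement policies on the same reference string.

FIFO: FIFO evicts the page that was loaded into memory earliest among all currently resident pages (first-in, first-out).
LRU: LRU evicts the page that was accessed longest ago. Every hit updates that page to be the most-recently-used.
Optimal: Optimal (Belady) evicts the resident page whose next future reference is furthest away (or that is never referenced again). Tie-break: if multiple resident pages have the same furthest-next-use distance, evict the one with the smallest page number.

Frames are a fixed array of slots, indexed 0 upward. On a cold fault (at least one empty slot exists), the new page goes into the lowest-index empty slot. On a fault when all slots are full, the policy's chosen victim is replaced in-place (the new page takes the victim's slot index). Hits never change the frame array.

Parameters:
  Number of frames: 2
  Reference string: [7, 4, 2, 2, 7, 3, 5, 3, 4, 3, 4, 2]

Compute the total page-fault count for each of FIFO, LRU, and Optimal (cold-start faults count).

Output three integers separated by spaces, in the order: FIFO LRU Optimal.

--- FIFO ---
  step 0: ref 7 -> FAULT, frames=[7,-] (faults so far: 1)
  step 1: ref 4 -> FAULT, frames=[7,4] (faults so far: 2)
  step 2: ref 2 -> FAULT, evict 7, frames=[2,4] (faults so far: 3)
  step 3: ref 2 -> HIT, frames=[2,4] (faults so far: 3)
  step 4: ref 7 -> FAULT, evict 4, frames=[2,7] (faults so far: 4)
  step 5: ref 3 -> FAULT, evict 2, frames=[3,7] (faults so far: 5)
  step 6: ref 5 -> FAULT, evict 7, frames=[3,5] (faults so far: 6)
  step 7: ref 3 -> HIT, frames=[3,5] (faults so far: 6)
  step 8: ref 4 -> FAULT, evict 3, frames=[4,5] (faults so far: 7)
  step 9: ref 3 -> FAULT, evict 5, frames=[4,3] (faults so far: 8)
  step 10: ref 4 -> HIT, frames=[4,3] (faults so far: 8)
  step 11: ref 2 -> FAULT, evict 4, frames=[2,3] (faults so far: 9)
  FIFO total faults: 9
--- LRU ---
  step 0: ref 7 -> FAULT, frames=[7,-] (faults so far: 1)
  step 1: ref 4 -> FAULT, frames=[7,4] (faults so far: 2)
  step 2: ref 2 -> FAULT, evict 7, frames=[2,4] (faults so far: 3)
  step 3: ref 2 -> HIT, frames=[2,4] (faults so far: 3)
  step 4: ref 7 -> FAULT, evict 4, frames=[2,7] (faults so far: 4)
  step 5: ref 3 -> FAULT, evict 2, frames=[3,7] (faults so far: 5)
  step 6: ref 5 -> FAULT, evict 7, frames=[3,5] (faults so far: 6)
  step 7: ref 3 -> HIT, frames=[3,5] (faults so far: 6)
  step 8: ref 4 -> FAULT, evict 5, frames=[3,4] (faults so far: 7)
  step 9: ref 3 -> HIT, frames=[3,4] (faults so far: 7)
  step 10: ref 4 -> HIT, frames=[3,4] (faults so far: 7)
  step 11: ref 2 -> FAULT, evict 3, frames=[2,4] (faults so far: 8)
  LRU total faults: 8
--- Optimal ---
  step 0: ref 7 -> FAULT, frames=[7,-] (faults so far: 1)
  step 1: ref 4 -> FAULT, frames=[7,4] (faults so far: 2)
  step 2: ref 2 -> FAULT, evict 4, frames=[7,2] (faults so far: 3)
  step 3: ref 2 -> HIT, frames=[7,2] (faults so far: 3)
  step 4: ref 7 -> HIT, frames=[7,2] (faults so far: 3)
  step 5: ref 3 -> FAULT, evict 7, frames=[3,2] (faults so far: 4)
  step 6: ref 5 -> FAULT, evict 2, frames=[3,5] (faults so far: 5)
  step 7: ref 3 -> HIT, frames=[3,5] (faults so far: 5)
  step 8: ref 4 -> FAULT, evict 5, frames=[3,4] (faults so far: 6)
  step 9: ref 3 -> HIT, frames=[3,4] (faults so far: 6)
  step 10: ref 4 -> HIT, frames=[3,4] (faults so far: 6)
  step 11: ref 2 -> FAULT, evict 3, frames=[2,4] (faults so far: 7)
  Optimal total faults: 7

Answer: 9 8 7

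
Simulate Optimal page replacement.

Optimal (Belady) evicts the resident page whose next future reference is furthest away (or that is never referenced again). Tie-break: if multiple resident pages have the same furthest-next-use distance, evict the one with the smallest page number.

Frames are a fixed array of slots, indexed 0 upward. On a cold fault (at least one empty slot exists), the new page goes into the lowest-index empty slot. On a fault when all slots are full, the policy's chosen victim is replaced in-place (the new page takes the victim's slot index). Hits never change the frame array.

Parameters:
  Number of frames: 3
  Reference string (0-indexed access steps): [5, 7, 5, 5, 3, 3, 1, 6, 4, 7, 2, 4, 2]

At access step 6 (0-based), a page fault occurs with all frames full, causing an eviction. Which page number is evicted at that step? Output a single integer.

Step 0: ref 5 -> FAULT, frames=[5,-,-]
Step 1: ref 7 -> FAULT, frames=[5,7,-]
Step 2: ref 5 -> HIT, frames=[5,7,-]
Step 3: ref 5 -> HIT, frames=[5,7,-]
Step 4: ref 3 -> FAULT, frames=[5,7,3]
Step 5: ref 3 -> HIT, frames=[5,7,3]
Step 6: ref 1 -> FAULT, evict 3, frames=[5,7,1]
At step 6: evicted page 3

Answer: 3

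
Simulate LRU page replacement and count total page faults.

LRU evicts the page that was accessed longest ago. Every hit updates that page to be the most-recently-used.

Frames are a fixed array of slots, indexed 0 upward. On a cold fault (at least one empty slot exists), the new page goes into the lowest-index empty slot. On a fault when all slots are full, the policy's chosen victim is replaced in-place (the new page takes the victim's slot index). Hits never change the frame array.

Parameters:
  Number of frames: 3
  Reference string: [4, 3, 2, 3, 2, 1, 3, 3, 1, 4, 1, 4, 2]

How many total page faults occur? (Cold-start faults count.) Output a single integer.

Answer: 6

Derivation:
Step 0: ref 4 → FAULT, frames=[4,-,-]
Step 1: ref 3 → FAULT, frames=[4,3,-]
Step 2: ref 2 → FAULT, frames=[4,3,2]
Step 3: ref 3 → HIT, frames=[4,3,2]
Step 4: ref 2 → HIT, frames=[4,3,2]
Step 5: ref 1 → FAULT (evict 4), frames=[1,3,2]
Step 6: ref 3 → HIT, frames=[1,3,2]
Step 7: ref 3 → HIT, frames=[1,3,2]
Step 8: ref 1 → HIT, frames=[1,3,2]
Step 9: ref 4 → FAULT (evict 2), frames=[1,3,4]
Step 10: ref 1 → HIT, frames=[1,3,4]
Step 11: ref 4 → HIT, frames=[1,3,4]
Step 12: ref 2 → FAULT (evict 3), frames=[1,2,4]
Total faults: 6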